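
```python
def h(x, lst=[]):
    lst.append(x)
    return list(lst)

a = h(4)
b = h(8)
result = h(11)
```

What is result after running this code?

Step 1: Default list is shared. list() creates copies for return values.
Step 2: Internal list grows: [4] -> [4, 8] -> [4, 8, 11].
Step 3: result = [4, 8, 11]

The answer is [4, 8, 11].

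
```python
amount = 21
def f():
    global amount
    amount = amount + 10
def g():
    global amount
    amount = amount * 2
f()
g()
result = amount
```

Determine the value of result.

Step 1: amount = 21.
Step 2: f() adds 10: amount = 21 + 10 = 31.
Step 3: g() doubles: amount = 31 * 2 = 62.
Step 4: result = 62

The answer is 62.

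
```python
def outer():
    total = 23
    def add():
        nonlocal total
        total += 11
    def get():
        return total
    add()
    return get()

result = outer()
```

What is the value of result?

Step 1: total = 23. add() modifies it via nonlocal, get() reads it.
Step 2: add() makes total = 23 + 11 = 34.
Step 3: get() returns 34. result = 34

The answer is 34.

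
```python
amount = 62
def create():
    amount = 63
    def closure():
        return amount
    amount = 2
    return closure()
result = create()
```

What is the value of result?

Step 1: create() sets amount = 63, then later amount = 2.
Step 2: closure() is called after amount is reassigned to 2. Closures capture variables by reference, not by value.
Step 3: result = 2

The answer is 2.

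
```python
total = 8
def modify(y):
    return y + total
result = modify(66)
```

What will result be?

Step 1: total = 8 is defined globally.
Step 2: modify(66) uses parameter y = 66 and looks up total from global scope = 8.
Step 3: result = 66 + 8 = 74

The answer is 74.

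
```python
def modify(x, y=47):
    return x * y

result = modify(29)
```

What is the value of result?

Step 1: modify(29) uses default y = 47.
Step 2: Returns 29 * 47 = 1363.
Step 3: result = 1363

The answer is 1363.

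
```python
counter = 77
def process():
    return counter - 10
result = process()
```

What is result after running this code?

Step 1: counter = 77 is defined globally.
Step 2: process() looks up counter from global scope = 77, then computes 77 - 10 = 67.
Step 3: result = 67

The answer is 67.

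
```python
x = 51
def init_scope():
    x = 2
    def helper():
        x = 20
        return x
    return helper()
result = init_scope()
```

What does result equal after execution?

Step 1: Three scopes define x: global (51), init_scope (2), helper (20).
Step 2: helper() has its own local x = 20, which shadows both enclosing and global.
Step 3: result = 20 (local wins in LEGB)

The answer is 20.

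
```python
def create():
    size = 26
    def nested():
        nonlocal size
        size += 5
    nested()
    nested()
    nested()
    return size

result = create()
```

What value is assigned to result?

Step 1: size starts at 26.
Step 2: nested() is called 3 times, each adding 5.
Step 3: size = 26 + 5 * 3 = 41

The answer is 41.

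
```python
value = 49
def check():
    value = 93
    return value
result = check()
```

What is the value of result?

Step 1: Global value = 49.
Step 2: check() creates local value = 93, shadowing the global.
Step 3: Returns local value = 93. result = 93

The answer is 93.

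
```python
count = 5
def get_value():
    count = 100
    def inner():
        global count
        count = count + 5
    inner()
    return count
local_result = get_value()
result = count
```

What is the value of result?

Step 1: Global count = 5. get_value() creates local count = 100.
Step 2: inner() declares global count and adds 5: global count = 5 + 5 = 10.
Step 3: get_value() returns its local count = 100 (unaffected by inner).
Step 4: result = global count = 10

The answer is 10.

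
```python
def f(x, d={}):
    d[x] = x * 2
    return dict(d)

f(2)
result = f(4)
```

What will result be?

Step 1: Mutable default dict is shared across calls.
Step 2: First call adds 2: 4. Second call adds 4: 8.
Step 3: result = {2: 4, 4: 8}

The answer is {2: 4, 4: 8}.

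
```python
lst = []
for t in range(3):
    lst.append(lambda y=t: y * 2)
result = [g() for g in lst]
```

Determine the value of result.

Step 1: Default arg y=t captures t at each iteration.
Step 2: lst[k] has y defaulting to k, returns k * 2.
Step 3: result = [0, 2, 4]

The answer is [0, 2, 4].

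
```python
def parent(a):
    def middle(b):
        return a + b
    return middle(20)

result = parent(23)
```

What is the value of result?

Step 1: parent(23) passes a = 23.
Step 2: middle(20) has b = 20, reads a = 23 from enclosing.
Step 3: result = 23 + 20 = 43

The answer is 43.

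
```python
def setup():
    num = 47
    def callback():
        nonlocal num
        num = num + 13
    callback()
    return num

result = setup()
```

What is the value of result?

Step 1: setup() sets num = 47.
Step 2: callback() uses nonlocal to modify num in setup's scope: num = 47 + 13 = 60.
Step 3: setup() returns the modified num = 60

The answer is 60.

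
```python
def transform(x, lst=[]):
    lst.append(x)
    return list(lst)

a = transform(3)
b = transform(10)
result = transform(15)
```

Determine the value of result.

Step 1: Default list is shared. list() creates copies for return values.
Step 2: Internal list grows: [3] -> [3, 10] -> [3, 10, 15].
Step 3: result = [3, 10, 15]

The answer is [3, 10, 15].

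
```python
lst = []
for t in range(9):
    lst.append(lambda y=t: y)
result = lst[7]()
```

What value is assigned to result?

Step 1: Default argument y=t captures t's value at each iteration.
Step 2: lst[7] captured y = 7 when t was 7.
Step 3: result = 7

The answer is 7.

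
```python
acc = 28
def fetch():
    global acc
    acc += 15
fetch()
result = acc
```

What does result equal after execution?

Step 1: acc = 28 globally.
Step 2: fetch() modifies global acc: acc += 15 = 43.
Step 3: result = 43

The answer is 43.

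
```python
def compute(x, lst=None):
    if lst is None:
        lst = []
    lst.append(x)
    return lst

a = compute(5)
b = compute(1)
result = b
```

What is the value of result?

Step 1: None default with guard creates a NEW list each call.
Step 2: a = [5] (fresh list). b = [1] (another fresh list).
Step 3: result = [1] (this is the fix for mutable default)

The answer is [1].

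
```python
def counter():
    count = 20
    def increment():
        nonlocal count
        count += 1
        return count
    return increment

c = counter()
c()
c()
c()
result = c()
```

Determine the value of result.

Step 1: counter() creates closure with count = 20.
Step 2: Each c() call increments count via nonlocal. After 4 calls: 20 + 4 = 24.
Step 3: result = 24

The answer is 24.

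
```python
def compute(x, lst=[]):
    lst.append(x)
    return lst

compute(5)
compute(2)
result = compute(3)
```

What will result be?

Step 1: Mutable default argument gotcha! The list [] is created once.
Step 2: Each call appends to the SAME list: [5], [5, 2], [5, 2, 3].
Step 3: result = [5, 2, 3]

The answer is [5, 2, 3].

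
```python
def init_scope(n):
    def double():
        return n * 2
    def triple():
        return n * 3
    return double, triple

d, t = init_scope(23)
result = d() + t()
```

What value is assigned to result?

Step 1: Both closures capture the same n = 23.
Step 2: d() = 23 * 2 = 46, t() = 23 * 3 = 69.
Step 3: result = 46 + 69 = 115

The answer is 115.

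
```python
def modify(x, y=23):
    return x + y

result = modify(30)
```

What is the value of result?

Step 1: modify(30) uses default y = 23.
Step 2: Returns 30 + 23 = 53.
Step 3: result = 53

The answer is 53.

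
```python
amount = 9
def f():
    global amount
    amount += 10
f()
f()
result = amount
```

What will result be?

Step 1: amount = 9.
Step 2: First f(): amount = 9 + 10 = 19.
Step 3: Second f(): amount = 19 + 10 = 29. result = 29

The answer is 29.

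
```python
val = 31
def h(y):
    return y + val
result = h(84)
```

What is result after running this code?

Step 1: val = 31 is defined globally.
Step 2: h(84) uses parameter y = 84 and looks up val from global scope = 31.
Step 3: result = 84 + 31 = 115

The answer is 115.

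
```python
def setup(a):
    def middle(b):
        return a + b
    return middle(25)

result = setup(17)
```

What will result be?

Step 1: setup(17) passes a = 17.
Step 2: middle(25) has b = 25, reads a = 17 from enclosing.
Step 3: result = 17 + 25 = 42

The answer is 42.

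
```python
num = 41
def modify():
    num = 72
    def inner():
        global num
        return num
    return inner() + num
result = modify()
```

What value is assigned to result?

Step 1: Global num = 41. modify() shadows with local num = 72.
Step 2: inner() uses global keyword, so inner() returns global num = 41.
Step 3: modify() returns 41 + 72 = 113

The answer is 113.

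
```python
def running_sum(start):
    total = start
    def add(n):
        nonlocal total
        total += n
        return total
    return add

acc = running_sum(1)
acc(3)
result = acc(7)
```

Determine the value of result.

Step 1: running_sum(1) creates closure with total = 1.
Step 2: First acc(3): total = 1 + 3 = 4.
Step 3: Second acc(7): total = 4 + 7 = 11. result = 11

The answer is 11.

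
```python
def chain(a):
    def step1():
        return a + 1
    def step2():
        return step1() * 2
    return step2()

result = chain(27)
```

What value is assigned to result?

Step 1: chain(27) captures a = 27.
Step 2: step2() calls step1() which returns 27 + 1 = 28.
Step 3: step2() returns 28 * 2 = 56

The answer is 56.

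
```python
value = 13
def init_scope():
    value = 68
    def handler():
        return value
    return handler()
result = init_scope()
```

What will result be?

Step 1: value = 13 globally, but init_scope() defines value = 68 locally.
Step 2: handler() looks up value. Not in local scope, so checks enclosing scope (init_scope) and finds value = 68.
Step 3: result = 68

The answer is 68.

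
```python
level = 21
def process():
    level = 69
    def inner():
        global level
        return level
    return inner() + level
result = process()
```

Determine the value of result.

Step 1: Global level = 21. process() shadows with local level = 69.
Step 2: inner() uses global keyword, so inner() returns global level = 21.
Step 3: process() returns 21 + 69 = 90

The answer is 90.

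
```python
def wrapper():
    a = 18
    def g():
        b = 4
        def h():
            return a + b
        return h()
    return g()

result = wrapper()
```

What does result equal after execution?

Step 1: wrapper() defines a = 18. g() defines b = 4.
Step 2: h() accesses both from enclosing scopes: a = 18, b = 4.
Step 3: result = 18 + 4 = 22

The answer is 22.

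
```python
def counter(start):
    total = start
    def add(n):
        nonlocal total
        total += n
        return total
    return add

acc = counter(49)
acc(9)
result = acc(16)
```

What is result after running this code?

Step 1: counter(49) creates closure with total = 49.
Step 2: First acc(9): total = 49 + 9 = 58.
Step 3: Second acc(16): total = 58 + 16 = 74. result = 74

The answer is 74.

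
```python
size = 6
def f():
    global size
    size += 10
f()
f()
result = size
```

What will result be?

Step 1: size = 6.
Step 2: First f(): size = 6 + 10 = 16.
Step 3: Second f(): size = 16 + 10 = 26. result = 26

The answer is 26.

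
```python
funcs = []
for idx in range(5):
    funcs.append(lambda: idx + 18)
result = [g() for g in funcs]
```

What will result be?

Step 1: All lambdas capture idx by reference. After the loop, idx = 4.
Step 2: Each call returns 4 + 18 = 22.
Step 3: result = [22, 22, 22, 22, 22]

The answer is [22, 22, 22, 22, 22].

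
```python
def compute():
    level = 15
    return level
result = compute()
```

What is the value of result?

Step 1: compute() defines level = 15 in its local scope.
Step 2: return level finds the local variable level = 15.
Step 3: result = 15

The answer is 15.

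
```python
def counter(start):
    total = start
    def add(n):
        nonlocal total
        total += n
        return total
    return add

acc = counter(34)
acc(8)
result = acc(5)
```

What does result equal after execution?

Step 1: counter(34) creates closure with total = 34.
Step 2: First acc(8): total = 34 + 8 = 42.
Step 3: Second acc(5): total = 42 + 5 = 47. result = 47

The answer is 47.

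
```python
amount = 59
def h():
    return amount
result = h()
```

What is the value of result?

Step 1: amount = 59 is defined in the global scope.
Step 2: h() looks up amount. No local amount exists, so Python checks the global scope via LEGB rule and finds amount = 59.
Step 3: result = 59

The answer is 59.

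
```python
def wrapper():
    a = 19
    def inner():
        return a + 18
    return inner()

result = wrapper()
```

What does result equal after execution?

Step 1: wrapper() defines a = 19.
Step 2: inner() reads a = 19 from enclosing scope, returns 19 + 18 = 37.
Step 3: result = 37

The answer is 37.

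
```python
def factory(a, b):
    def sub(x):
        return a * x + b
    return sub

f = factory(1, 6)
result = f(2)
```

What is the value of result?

Step 1: factory(1, 6) captures a = 1, b = 6.
Step 2: f(2) computes 1 * 2 + 6 = 8.
Step 3: result = 8

The answer is 8.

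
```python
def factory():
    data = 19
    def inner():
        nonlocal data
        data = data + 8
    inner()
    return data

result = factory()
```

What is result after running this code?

Step 1: factory() sets data = 19.
Step 2: inner() uses nonlocal to modify data in factory's scope: data = 19 + 8 = 27.
Step 3: factory() returns the modified data = 27

The answer is 27.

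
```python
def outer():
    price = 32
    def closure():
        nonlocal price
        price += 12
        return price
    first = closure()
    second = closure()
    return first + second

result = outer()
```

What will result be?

Step 1: price starts at 32.
Step 2: First call: price = 32 + 12 = 44, returns 44.
Step 3: Second call: price = 44 + 12 = 56, returns 56.
Step 4: result = 44 + 56 = 100

The answer is 100.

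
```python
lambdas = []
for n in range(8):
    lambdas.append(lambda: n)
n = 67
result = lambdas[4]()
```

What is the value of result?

Step 1: Lambdas capture the variable n by reference, not by value.
Step 2: After the loop, n is reassigned to 67.
Step 3: lambdas[4]() looks up the current n = 67. result = 67

The answer is 67.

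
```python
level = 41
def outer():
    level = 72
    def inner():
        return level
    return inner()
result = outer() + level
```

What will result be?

Step 1: Global level = 41. outer() shadows with level = 72.
Step 2: inner() returns enclosing level = 72. outer() = 72.
Step 3: result = 72 + global level (41) = 113

The answer is 113.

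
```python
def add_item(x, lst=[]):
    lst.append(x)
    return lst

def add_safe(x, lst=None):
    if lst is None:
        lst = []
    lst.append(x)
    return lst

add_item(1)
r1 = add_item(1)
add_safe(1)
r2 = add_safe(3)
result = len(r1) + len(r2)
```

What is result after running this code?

Step 1: add_item shares mutable default: after 2 calls, lst = [1, 1], len = 2.
Step 2: add_safe creates fresh list each time: r2 = [3], len = 1.
Step 3: result = 2 + 1 = 3

The answer is 3.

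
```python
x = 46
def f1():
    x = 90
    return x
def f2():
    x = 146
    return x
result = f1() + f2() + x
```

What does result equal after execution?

Step 1: Each function shadows global x with its own local.
Step 2: f1() returns 90, f2() returns 146.
Step 3: Global x = 46 is unchanged. result = 90 + 146 + 46 = 282

The answer is 282.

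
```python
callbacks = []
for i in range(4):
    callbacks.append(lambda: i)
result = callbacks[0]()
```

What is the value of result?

Step 1: The loop creates 4 lambdas, all referencing the same variable i.
Step 2: After the loop, i = 3 (final value).
Step 3: callbacks[0]() looks up i at call time and finds 3. This is the late binding gotcha. result = 3

The answer is 3.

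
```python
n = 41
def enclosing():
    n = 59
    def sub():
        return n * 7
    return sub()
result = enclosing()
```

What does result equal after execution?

Step 1: enclosing() shadows global n with n = 59.
Step 2: sub() finds n = 59 in enclosing scope, computes 59 * 7 = 413.
Step 3: result = 413

The answer is 413.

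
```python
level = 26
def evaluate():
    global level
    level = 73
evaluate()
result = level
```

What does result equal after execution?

Step 1: level = 26 globally.
Step 2: evaluate() declares global level and sets it to 73.
Step 3: After evaluate(), global level = 73. result = 73

The answer is 73.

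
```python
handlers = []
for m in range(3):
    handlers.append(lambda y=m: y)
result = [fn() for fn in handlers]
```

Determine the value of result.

Step 1: Default arg y=m captures m at each iteration.
Step 2: Each lambda has its own default: 0, 1, ..., 2.
Step 3: result = [0, 1, 2]

The answer is [0, 1, 2].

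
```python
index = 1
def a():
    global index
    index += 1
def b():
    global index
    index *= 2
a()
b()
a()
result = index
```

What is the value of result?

Step 1: index = 1.
Step 2: a(): index = 1 + 1 = 2.
Step 3: b(): index = 2 * 2 = 4.
Step 4: a(): index = 4 + 1 = 5

The answer is 5.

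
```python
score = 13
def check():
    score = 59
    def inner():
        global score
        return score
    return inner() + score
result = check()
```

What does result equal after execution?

Step 1: Global score = 13. check() shadows with local score = 59.
Step 2: inner() uses global keyword, so inner() returns global score = 13.
Step 3: check() returns 13 + 59 = 72

The answer is 72.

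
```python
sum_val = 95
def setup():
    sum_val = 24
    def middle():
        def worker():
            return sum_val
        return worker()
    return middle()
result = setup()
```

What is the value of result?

Step 1: setup() defines sum_val = 24. middle() and worker() have no local sum_val.
Step 2: worker() checks local (none), enclosing middle() (none), enclosing setup() and finds sum_val = 24.
Step 3: result = 24

The answer is 24.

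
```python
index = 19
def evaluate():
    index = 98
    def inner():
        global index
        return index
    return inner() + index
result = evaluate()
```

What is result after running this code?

Step 1: Global index = 19. evaluate() shadows with local index = 98.
Step 2: inner() uses global keyword, so inner() returns global index = 19.
Step 3: evaluate() returns 19 + 98 = 117

The answer is 117.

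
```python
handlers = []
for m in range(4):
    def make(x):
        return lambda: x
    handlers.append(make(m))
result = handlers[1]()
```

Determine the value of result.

Step 1: make(m) creates a new scope capturing x = m at call time.
Step 2: handlers[1] = make(1), so its lambda captures x = 1.
Step 3: result = 1 (closure factory fixes late binding)

The answer is 1.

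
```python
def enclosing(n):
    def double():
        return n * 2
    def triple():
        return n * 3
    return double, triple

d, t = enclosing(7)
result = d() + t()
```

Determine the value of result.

Step 1: Both closures capture the same n = 7.
Step 2: d() = 7 * 2 = 14, t() = 7 * 3 = 21.
Step 3: result = 14 + 21 = 35

The answer is 35.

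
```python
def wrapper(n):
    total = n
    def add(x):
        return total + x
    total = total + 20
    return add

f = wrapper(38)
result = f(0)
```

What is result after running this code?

Step 1: wrapper(38) sets total = 38, then total = 38 + 20 = 58.
Step 2: Closures capture by reference, so add sees total = 58.
Step 3: f(0) returns 58 + 0 = 58

The answer is 58.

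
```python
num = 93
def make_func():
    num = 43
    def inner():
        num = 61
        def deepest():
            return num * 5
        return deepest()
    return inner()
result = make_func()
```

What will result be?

Step 1: deepest() looks up num through LEGB: not local, finds num = 61 in enclosing inner().
Step 2: Returns 61 * 5 = 305.
Step 3: result = 305

The answer is 305.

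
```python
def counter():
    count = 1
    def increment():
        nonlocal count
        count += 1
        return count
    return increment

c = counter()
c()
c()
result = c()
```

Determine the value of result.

Step 1: counter() creates closure with count = 1.
Step 2: Each c() call increments count via nonlocal. After 3 calls: 1 + 3 = 4.
Step 3: result = 4

The answer is 4.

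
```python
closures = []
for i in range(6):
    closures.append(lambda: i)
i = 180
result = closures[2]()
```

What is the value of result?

Step 1: Lambdas capture the variable i by reference, not by value.
Step 2: After the loop, i is reassigned to 180.
Step 3: closures[2]() looks up the current i = 180. result = 180

The answer is 180.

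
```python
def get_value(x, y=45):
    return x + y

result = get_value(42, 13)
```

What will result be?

Step 1: get_value(42, 13) overrides default y with 13.
Step 2: Returns 42 + 13 = 55.
Step 3: result = 55

The answer is 55.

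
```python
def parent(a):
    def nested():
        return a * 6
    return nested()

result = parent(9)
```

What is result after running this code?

Step 1: parent(9) binds parameter a = 9.
Step 2: nested() accesses a = 9 from enclosing scope.
Step 3: result = 9 * 6 = 54

The answer is 54.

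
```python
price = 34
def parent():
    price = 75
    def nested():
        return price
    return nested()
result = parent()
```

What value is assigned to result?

Step 1: price = 34 globally, but parent() defines price = 75 locally.
Step 2: nested() looks up price. Not in local scope, so checks enclosing scope (parent) and finds price = 75.
Step 3: result = 75

The answer is 75.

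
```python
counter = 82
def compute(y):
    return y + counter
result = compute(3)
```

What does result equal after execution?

Step 1: counter = 82 is defined globally.
Step 2: compute(3) uses parameter y = 3 and looks up counter from global scope = 82.
Step 3: result = 3 + 82 = 85

The answer is 85.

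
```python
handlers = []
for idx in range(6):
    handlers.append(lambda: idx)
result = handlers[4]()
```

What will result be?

Step 1: The loop creates 6 lambdas, all referencing the same variable idx.
Step 2: After the loop, idx = 5 (final value).
Step 3: handlers[4]() looks up idx at call time and finds 5. This is the late binding gotcha. result = 5

The answer is 5.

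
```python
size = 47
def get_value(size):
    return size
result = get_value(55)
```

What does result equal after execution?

Step 1: Global size = 47.
Step 2: get_value(55) takes parameter size = 55, which shadows the global.
Step 3: result = 55

The answer is 55.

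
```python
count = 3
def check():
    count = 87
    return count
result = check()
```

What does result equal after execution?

Step 1: Global count = 3.
Step 2: check() creates local count = 87, shadowing the global.
Step 3: Returns local count = 87. result = 87

The answer is 87.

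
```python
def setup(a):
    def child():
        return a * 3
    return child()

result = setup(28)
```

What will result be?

Step 1: setup(28) binds parameter a = 28.
Step 2: child() accesses a = 28 from enclosing scope.
Step 3: result = 28 * 3 = 84

The answer is 84.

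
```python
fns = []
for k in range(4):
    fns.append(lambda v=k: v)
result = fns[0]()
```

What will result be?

Step 1: Default argument v=k captures k's value at each iteration.
Step 2: fns[0] captured v = 0 when k was 0.
Step 3: result = 0

The answer is 0.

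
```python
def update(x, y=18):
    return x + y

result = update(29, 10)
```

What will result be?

Step 1: update(29, 10) overrides default y with 10.
Step 2: Returns 29 + 10 = 39.
Step 3: result = 39

The answer is 39.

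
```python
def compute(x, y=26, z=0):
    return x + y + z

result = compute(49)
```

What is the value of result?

Step 1: compute(49) uses defaults y = 26, z = 0.
Step 2: Returns 49 + 26 + 0 = 75.
Step 3: result = 75

The answer is 75.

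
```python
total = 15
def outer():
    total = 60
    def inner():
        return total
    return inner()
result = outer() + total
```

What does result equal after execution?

Step 1: Global total = 15. outer() shadows with total = 60.
Step 2: inner() returns enclosing total = 60. outer() = 60.
Step 3: result = 60 + global total (15) = 75

The answer is 75.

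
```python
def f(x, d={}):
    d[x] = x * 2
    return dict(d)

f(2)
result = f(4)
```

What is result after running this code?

Step 1: Mutable default dict is shared across calls.
Step 2: First call adds 2: 4. Second call adds 4: 8.
Step 3: result = {2: 4, 4: 8}

The answer is {2: 4, 4: 8}.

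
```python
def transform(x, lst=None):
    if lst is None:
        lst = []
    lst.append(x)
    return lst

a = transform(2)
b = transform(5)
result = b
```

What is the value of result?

Step 1: None default with guard creates a NEW list each call.
Step 2: a = [2] (fresh list). b = [5] (another fresh list).
Step 3: result = [5] (this is the fix for mutable default)

The answer is [5].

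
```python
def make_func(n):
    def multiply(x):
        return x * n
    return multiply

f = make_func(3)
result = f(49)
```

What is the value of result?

Step 1: make_func(3) returns multiply closure with n = 3.
Step 2: f(49) computes 49 * 3 = 147.
Step 3: result = 147

The answer is 147.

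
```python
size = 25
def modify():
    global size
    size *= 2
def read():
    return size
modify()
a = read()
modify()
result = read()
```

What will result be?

Step 1: size = 25.
Step 2: First modify(): size = 25 * 2 = 50.
Step 3: Second modify(): size = 50 * 2 = 100.
Step 4: read() returns 100

The answer is 100.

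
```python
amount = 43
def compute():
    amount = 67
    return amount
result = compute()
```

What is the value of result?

Step 1: Global amount = 43.
Step 2: compute() creates local amount = 67, shadowing the global.
Step 3: Returns local amount = 67. result = 67

The answer is 67.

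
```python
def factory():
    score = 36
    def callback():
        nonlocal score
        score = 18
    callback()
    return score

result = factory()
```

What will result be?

Step 1: factory() sets score = 36.
Step 2: callback() uses nonlocal to reassign score = 18.
Step 3: result = 18

The answer is 18.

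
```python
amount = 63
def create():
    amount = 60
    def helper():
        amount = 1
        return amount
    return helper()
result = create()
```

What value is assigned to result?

Step 1: Three scopes define amount: global (63), create (60), helper (1).
Step 2: helper() has its own local amount = 1, which shadows both enclosing and global.
Step 3: result = 1 (local wins in LEGB)

The answer is 1.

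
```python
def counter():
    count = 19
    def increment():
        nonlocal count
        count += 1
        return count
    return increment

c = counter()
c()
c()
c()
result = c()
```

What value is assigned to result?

Step 1: counter() creates closure with count = 19.
Step 2: Each c() call increments count via nonlocal. After 4 calls: 19 + 4 = 23.
Step 3: result = 23

The answer is 23.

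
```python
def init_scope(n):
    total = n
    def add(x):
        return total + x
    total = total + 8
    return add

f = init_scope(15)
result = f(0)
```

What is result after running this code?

Step 1: init_scope(15) sets total = 15, then total = 15 + 8 = 23.
Step 2: Closures capture by reference, so add sees total = 23.
Step 3: f(0) returns 23 + 0 = 23

The answer is 23.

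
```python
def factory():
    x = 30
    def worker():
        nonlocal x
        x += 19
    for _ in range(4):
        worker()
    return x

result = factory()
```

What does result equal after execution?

Step 1: x = 30.
Step 2: worker() is called 4 times in a loop, each adding 19 via nonlocal.
Step 3: x = 30 + 19 * 4 = 106

The answer is 106.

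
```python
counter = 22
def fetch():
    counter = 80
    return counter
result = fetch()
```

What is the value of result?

Step 1: Global counter = 22.
Step 2: fetch() creates local counter = 80, shadowing the global.
Step 3: Returns local counter = 80. result = 80

The answer is 80.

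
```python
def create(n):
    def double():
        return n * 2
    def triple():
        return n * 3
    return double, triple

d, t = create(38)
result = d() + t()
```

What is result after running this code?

Step 1: Both closures capture the same n = 38.
Step 2: d() = 38 * 2 = 76, t() = 38 * 3 = 114.
Step 3: result = 76 + 114 = 190

The answer is 190.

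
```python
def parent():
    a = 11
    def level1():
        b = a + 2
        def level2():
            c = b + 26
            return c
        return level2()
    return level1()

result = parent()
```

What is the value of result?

Step 1: a = 11. b = a + 2 = 13.
Step 2: c = b + 26 = 13 + 26 = 39.
Step 3: result = 39

The answer is 39.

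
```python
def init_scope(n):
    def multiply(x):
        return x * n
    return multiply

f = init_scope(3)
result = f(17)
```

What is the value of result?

Step 1: init_scope(3) returns multiply closure with n = 3.
Step 2: f(17) computes 17 * 3 = 51.
Step 3: result = 51

The answer is 51.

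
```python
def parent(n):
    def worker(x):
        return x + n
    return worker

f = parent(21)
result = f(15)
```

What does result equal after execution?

Step 1: parent(21) creates a closure that captures n = 21.
Step 2: f(15) calls the closure with x = 15, returning 15 + 21 = 36.
Step 3: result = 36

The answer is 36.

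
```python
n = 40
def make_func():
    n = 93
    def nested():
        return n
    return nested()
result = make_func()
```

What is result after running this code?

Step 1: n = 40 globally, but make_func() defines n = 93 locally.
Step 2: nested() looks up n. Not in local scope, so checks enclosing scope (make_func) and finds n = 93.
Step 3: result = 93

The answer is 93.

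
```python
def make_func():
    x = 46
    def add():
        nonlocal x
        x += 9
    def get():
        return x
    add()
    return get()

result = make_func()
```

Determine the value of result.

Step 1: x = 46. add() modifies it via nonlocal, get() reads it.
Step 2: add() makes x = 46 + 9 = 55.
Step 3: get() returns 55. result = 55

The answer is 55.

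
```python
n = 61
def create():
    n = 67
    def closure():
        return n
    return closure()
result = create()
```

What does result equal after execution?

Step 1: n = 61 globally, but create() defines n = 67 locally.
Step 2: closure() looks up n. Not in local scope, so checks enclosing scope (create) and finds n = 67.
Step 3: result = 67

The answer is 67.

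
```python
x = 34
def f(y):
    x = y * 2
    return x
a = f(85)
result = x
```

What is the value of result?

Step 1: Global x = 34.
Step 2: f(85) creates local x = 85 * 2 = 170.
Step 3: Global x unchanged because no global keyword. result = 34

The answer is 34.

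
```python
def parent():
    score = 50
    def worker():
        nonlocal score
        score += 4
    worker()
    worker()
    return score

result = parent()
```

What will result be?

Step 1: score starts at 50.
Step 2: worker() is called 2 times, each adding 4.
Step 3: score = 50 + 4 * 2 = 58

The answer is 58.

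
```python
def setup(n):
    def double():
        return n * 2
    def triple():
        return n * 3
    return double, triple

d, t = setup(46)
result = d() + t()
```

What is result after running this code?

Step 1: Both closures capture the same n = 46.
Step 2: d() = 46 * 2 = 92, t() = 46 * 3 = 138.
Step 3: result = 92 + 138 = 230

The answer is 230.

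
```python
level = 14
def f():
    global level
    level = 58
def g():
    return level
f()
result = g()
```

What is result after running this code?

Step 1: level = 14.
Step 2: f() sets global level = 58.
Step 3: g() reads global level = 58. result = 58

The answer is 58.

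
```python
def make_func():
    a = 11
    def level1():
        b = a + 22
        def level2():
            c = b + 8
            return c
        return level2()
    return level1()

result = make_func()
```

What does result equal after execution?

Step 1: a = 11. b = a + 22 = 33.
Step 2: c = b + 8 = 33 + 8 = 41.
Step 3: result = 41

The answer is 41.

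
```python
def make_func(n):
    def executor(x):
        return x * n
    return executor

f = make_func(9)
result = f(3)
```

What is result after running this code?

Step 1: make_func(9) creates a closure capturing n = 9.
Step 2: f(3) computes 3 * 9 = 27.
Step 3: result = 27

The answer is 27.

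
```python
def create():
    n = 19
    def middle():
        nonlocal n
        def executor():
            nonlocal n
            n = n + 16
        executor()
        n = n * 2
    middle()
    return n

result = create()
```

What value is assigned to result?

Step 1: n = 19.
Step 2: executor() adds 16: n = 19 + 16 = 35.
Step 3: middle() doubles: n = 35 * 2 = 70.
Step 4: result = 70

The answer is 70.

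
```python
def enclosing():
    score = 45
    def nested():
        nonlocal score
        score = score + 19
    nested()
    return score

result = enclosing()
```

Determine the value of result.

Step 1: enclosing() sets score = 45.
Step 2: nested() uses nonlocal to modify score in enclosing's scope: score = 45 + 19 = 64.
Step 3: enclosing() returns the modified score = 64

The answer is 64.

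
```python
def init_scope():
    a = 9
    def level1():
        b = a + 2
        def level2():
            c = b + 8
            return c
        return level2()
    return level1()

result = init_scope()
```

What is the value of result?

Step 1: a = 9. b = a + 2 = 11.
Step 2: c = b + 8 = 11 + 8 = 19.
Step 3: result = 19

The answer is 19.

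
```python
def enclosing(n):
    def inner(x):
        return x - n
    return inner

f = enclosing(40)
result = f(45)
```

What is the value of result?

Step 1: enclosing(40) creates a closure capturing n = 40.
Step 2: f(45) computes 45 - 40 = 5.
Step 3: result = 5

The answer is 5.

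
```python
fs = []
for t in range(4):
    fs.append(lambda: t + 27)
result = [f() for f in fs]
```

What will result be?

Step 1: All lambdas capture t by reference. After the loop, t = 3.
Step 2: Each call returns 3 + 27 = 30.
Step 3: result = [30, 30, 30, 30]

The answer is [30, 30, 30, 30].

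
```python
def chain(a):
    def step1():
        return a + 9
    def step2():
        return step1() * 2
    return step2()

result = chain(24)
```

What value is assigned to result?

Step 1: chain(24) captures a = 24.
Step 2: step2() calls step1() which returns 24 + 9 = 33.
Step 3: step2() returns 33 * 2 = 66

The answer is 66.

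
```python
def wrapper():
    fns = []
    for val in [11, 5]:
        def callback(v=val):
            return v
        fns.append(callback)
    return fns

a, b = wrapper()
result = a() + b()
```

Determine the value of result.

Step 1: Default argument v=val captures val at each iteration.
Step 2: a() returns 11 (captured at first iteration), b() returns 5 (captured at second).
Step 3: result = 11 + 5 = 16

The answer is 16.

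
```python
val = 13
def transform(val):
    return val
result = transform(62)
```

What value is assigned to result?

Step 1: Global val = 13.
Step 2: transform(62) takes parameter val = 62, which shadows the global.
Step 3: result = 62

The answer is 62.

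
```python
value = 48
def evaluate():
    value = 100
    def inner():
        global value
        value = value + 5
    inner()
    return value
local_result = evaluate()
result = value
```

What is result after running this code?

Step 1: Global value = 48. evaluate() creates local value = 100.
Step 2: inner() declares global value and adds 5: global value = 48 + 5 = 53.
Step 3: evaluate() returns its local value = 100 (unaffected by inner).
Step 4: result = global value = 53

The answer is 53.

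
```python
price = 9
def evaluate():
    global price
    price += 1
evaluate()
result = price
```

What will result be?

Step 1: price = 9 globally.
Step 2: evaluate() modifies global price: price += 1 = 10.
Step 3: result = 10

The answer is 10.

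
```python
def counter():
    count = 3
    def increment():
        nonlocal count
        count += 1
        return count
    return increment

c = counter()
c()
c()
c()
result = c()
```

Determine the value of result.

Step 1: counter() creates closure with count = 3.
Step 2: Each c() call increments count via nonlocal. After 4 calls: 3 + 4 = 7.
Step 3: result = 7

The answer is 7.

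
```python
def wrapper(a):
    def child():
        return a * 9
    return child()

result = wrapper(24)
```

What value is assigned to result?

Step 1: wrapper(24) binds parameter a = 24.
Step 2: child() accesses a = 24 from enclosing scope.
Step 3: result = 24 * 9 = 216

The answer is 216.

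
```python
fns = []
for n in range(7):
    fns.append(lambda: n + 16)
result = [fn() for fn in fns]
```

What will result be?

Step 1: All lambdas capture n by reference. After the loop, n = 6.
Step 2: Each call returns 6 + 16 = 22.
Step 3: result = [22, 22, 22, 22, 22, 22, 22]

The answer is [22, 22, 22, 22, 22, 22, 22].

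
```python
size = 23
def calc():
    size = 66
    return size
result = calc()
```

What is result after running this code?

Step 1: Global size = 23.
Step 2: calc() creates local size = 66, shadowing the global.
Step 3: Returns local size = 66. result = 66

The answer is 66.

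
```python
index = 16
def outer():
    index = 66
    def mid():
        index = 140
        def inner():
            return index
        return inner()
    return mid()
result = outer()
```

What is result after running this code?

Step 1: Three levels of shadowing: global 16, outer 66, mid 140.
Step 2: inner() finds index = 140 in enclosing mid() scope.
Step 3: result = 140

The answer is 140.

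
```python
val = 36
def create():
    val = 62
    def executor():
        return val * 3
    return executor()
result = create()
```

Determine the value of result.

Step 1: create() shadows global val with val = 62.
Step 2: executor() finds val = 62 in enclosing scope, computes 62 * 3 = 186.
Step 3: result = 186

The answer is 186.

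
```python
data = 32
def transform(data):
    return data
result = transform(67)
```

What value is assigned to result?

Step 1: Global data = 32.
Step 2: transform(67) takes parameter data = 67, which shadows the global.
Step 3: result = 67

The answer is 67.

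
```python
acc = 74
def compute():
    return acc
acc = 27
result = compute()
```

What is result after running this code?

Step 1: acc is first set to 74, then reassigned to 27.
Step 2: compute() is called after the reassignment, so it looks up the current global acc = 27.
Step 3: result = 27

The answer is 27.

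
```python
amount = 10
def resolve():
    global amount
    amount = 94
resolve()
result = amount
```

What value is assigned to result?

Step 1: amount = 10 globally.
Step 2: resolve() declares global amount and sets it to 94.
Step 3: After resolve(), global amount = 94. result = 94

The answer is 94.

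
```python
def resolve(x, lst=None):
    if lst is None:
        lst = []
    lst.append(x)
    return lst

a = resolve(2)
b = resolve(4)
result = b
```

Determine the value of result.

Step 1: None default with guard creates a NEW list each call.
Step 2: a = [2] (fresh list). b = [4] (another fresh list).
Step 3: result = [4] (this is the fix for mutable default)

The answer is [4].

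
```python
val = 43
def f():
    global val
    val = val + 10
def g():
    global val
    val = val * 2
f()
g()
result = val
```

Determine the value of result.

Step 1: val = 43.
Step 2: f() adds 10: val = 43 + 10 = 53.
Step 3: g() doubles: val = 53 * 2 = 106.
Step 4: result = 106

The answer is 106.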